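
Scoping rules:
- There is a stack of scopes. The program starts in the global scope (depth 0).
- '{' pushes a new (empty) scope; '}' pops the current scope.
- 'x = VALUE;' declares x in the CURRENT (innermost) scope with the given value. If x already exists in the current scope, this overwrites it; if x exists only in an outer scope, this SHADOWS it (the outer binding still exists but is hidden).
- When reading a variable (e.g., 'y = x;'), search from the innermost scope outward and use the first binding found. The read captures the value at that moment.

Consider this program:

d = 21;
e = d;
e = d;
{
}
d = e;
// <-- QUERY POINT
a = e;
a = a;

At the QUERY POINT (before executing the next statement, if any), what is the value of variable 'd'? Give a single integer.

Answer: 21

Derivation:
Step 1: declare d=21 at depth 0
Step 2: declare e=(read d)=21 at depth 0
Step 3: declare e=(read d)=21 at depth 0
Step 4: enter scope (depth=1)
Step 5: exit scope (depth=0)
Step 6: declare d=(read e)=21 at depth 0
Visible at query point: d=21 e=21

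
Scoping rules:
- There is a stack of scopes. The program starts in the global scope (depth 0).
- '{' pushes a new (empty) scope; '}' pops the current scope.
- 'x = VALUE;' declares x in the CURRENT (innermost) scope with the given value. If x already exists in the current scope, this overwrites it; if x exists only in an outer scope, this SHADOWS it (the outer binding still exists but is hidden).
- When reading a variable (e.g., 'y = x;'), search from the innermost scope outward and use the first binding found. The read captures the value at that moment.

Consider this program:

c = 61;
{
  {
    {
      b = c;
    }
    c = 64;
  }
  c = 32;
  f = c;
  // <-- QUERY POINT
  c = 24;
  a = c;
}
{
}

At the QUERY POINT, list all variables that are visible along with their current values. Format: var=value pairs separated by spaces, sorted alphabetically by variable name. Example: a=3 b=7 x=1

Answer: c=32 f=32

Derivation:
Step 1: declare c=61 at depth 0
Step 2: enter scope (depth=1)
Step 3: enter scope (depth=2)
Step 4: enter scope (depth=3)
Step 5: declare b=(read c)=61 at depth 3
Step 6: exit scope (depth=2)
Step 7: declare c=64 at depth 2
Step 8: exit scope (depth=1)
Step 9: declare c=32 at depth 1
Step 10: declare f=(read c)=32 at depth 1
Visible at query point: c=32 f=32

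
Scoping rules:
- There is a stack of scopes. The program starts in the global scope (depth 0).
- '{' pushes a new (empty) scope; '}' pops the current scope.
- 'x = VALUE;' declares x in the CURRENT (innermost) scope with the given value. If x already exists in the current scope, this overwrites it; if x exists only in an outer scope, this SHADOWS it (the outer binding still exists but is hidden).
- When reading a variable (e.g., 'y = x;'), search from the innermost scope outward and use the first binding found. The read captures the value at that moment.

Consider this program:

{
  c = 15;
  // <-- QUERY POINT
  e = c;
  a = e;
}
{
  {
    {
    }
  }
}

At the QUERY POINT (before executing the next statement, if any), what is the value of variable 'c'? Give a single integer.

Step 1: enter scope (depth=1)
Step 2: declare c=15 at depth 1
Visible at query point: c=15

Answer: 15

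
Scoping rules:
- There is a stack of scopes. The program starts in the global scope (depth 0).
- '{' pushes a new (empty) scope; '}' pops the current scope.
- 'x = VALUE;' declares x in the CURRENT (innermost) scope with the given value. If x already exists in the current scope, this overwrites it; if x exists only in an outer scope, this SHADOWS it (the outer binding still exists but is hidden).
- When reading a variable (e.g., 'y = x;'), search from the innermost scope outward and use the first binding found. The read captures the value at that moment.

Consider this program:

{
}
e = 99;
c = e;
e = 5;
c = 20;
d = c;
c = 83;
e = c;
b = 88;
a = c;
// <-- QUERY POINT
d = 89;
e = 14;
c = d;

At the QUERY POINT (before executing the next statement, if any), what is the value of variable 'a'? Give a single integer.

Step 1: enter scope (depth=1)
Step 2: exit scope (depth=0)
Step 3: declare e=99 at depth 0
Step 4: declare c=(read e)=99 at depth 0
Step 5: declare e=5 at depth 0
Step 6: declare c=20 at depth 0
Step 7: declare d=(read c)=20 at depth 0
Step 8: declare c=83 at depth 0
Step 9: declare e=(read c)=83 at depth 0
Step 10: declare b=88 at depth 0
Step 11: declare a=(read c)=83 at depth 0
Visible at query point: a=83 b=88 c=83 d=20 e=83

Answer: 83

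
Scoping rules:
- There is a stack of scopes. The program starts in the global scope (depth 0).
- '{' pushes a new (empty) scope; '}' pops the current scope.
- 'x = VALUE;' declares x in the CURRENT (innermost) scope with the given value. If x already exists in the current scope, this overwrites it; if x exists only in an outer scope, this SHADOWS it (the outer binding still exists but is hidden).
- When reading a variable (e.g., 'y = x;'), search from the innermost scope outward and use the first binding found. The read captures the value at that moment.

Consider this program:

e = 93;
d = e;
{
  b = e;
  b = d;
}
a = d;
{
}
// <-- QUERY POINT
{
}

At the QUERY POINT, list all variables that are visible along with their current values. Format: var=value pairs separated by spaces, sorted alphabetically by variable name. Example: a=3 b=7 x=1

Answer: a=93 d=93 e=93

Derivation:
Step 1: declare e=93 at depth 0
Step 2: declare d=(read e)=93 at depth 0
Step 3: enter scope (depth=1)
Step 4: declare b=(read e)=93 at depth 1
Step 5: declare b=(read d)=93 at depth 1
Step 6: exit scope (depth=0)
Step 7: declare a=(read d)=93 at depth 0
Step 8: enter scope (depth=1)
Step 9: exit scope (depth=0)
Visible at query point: a=93 d=93 e=93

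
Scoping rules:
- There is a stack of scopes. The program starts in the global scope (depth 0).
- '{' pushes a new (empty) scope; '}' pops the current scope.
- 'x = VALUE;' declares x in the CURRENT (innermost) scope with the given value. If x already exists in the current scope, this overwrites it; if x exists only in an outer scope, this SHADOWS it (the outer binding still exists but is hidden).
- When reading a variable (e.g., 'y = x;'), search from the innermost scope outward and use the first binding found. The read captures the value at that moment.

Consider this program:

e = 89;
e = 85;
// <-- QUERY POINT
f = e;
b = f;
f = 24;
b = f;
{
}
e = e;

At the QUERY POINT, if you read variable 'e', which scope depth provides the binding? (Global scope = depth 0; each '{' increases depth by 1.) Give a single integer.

Answer: 0

Derivation:
Step 1: declare e=89 at depth 0
Step 2: declare e=85 at depth 0
Visible at query point: e=85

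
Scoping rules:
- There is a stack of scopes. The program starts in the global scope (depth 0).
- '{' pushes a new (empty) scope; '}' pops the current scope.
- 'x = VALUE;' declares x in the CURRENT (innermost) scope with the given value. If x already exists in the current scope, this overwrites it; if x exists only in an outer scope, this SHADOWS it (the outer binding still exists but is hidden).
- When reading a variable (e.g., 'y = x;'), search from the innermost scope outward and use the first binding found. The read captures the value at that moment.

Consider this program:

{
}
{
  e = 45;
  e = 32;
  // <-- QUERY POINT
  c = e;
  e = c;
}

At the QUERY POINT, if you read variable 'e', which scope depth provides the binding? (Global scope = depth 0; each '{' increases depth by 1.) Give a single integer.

Step 1: enter scope (depth=1)
Step 2: exit scope (depth=0)
Step 3: enter scope (depth=1)
Step 4: declare e=45 at depth 1
Step 5: declare e=32 at depth 1
Visible at query point: e=32

Answer: 1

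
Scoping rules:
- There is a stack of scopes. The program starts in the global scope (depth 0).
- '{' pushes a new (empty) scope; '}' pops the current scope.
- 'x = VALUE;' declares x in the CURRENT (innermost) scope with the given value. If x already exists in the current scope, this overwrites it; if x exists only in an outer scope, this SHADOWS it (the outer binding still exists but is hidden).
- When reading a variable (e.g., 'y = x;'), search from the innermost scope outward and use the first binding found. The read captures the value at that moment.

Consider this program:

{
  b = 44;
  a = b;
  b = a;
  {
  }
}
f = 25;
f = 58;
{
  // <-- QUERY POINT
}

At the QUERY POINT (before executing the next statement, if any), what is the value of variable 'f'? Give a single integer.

Step 1: enter scope (depth=1)
Step 2: declare b=44 at depth 1
Step 3: declare a=(read b)=44 at depth 1
Step 4: declare b=(read a)=44 at depth 1
Step 5: enter scope (depth=2)
Step 6: exit scope (depth=1)
Step 7: exit scope (depth=0)
Step 8: declare f=25 at depth 0
Step 9: declare f=58 at depth 0
Step 10: enter scope (depth=1)
Visible at query point: f=58

Answer: 58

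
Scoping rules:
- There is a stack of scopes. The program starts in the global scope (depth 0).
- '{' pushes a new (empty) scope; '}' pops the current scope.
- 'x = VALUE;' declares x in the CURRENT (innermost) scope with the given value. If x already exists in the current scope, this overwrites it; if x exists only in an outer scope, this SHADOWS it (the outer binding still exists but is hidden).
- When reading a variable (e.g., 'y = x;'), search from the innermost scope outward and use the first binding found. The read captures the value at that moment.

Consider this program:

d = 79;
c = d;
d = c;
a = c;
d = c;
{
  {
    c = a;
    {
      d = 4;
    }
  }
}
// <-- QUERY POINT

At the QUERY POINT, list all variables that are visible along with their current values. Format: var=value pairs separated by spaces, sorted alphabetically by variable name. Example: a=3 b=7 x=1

Answer: a=79 c=79 d=79

Derivation:
Step 1: declare d=79 at depth 0
Step 2: declare c=(read d)=79 at depth 0
Step 3: declare d=(read c)=79 at depth 0
Step 4: declare a=(read c)=79 at depth 0
Step 5: declare d=(read c)=79 at depth 0
Step 6: enter scope (depth=1)
Step 7: enter scope (depth=2)
Step 8: declare c=(read a)=79 at depth 2
Step 9: enter scope (depth=3)
Step 10: declare d=4 at depth 3
Step 11: exit scope (depth=2)
Step 12: exit scope (depth=1)
Step 13: exit scope (depth=0)
Visible at query point: a=79 c=79 d=79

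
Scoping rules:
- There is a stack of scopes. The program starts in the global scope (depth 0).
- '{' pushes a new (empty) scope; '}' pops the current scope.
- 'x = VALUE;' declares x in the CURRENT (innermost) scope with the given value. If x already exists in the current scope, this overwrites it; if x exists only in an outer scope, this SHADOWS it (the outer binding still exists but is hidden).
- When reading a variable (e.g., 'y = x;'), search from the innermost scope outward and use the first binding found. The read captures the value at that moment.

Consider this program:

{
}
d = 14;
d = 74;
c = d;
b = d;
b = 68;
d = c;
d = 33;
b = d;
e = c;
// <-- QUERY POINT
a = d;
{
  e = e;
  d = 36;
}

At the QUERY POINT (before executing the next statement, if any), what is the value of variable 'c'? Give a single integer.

Step 1: enter scope (depth=1)
Step 2: exit scope (depth=0)
Step 3: declare d=14 at depth 0
Step 4: declare d=74 at depth 0
Step 5: declare c=(read d)=74 at depth 0
Step 6: declare b=(read d)=74 at depth 0
Step 7: declare b=68 at depth 0
Step 8: declare d=(read c)=74 at depth 0
Step 9: declare d=33 at depth 0
Step 10: declare b=(read d)=33 at depth 0
Step 11: declare e=(read c)=74 at depth 0
Visible at query point: b=33 c=74 d=33 e=74

Answer: 74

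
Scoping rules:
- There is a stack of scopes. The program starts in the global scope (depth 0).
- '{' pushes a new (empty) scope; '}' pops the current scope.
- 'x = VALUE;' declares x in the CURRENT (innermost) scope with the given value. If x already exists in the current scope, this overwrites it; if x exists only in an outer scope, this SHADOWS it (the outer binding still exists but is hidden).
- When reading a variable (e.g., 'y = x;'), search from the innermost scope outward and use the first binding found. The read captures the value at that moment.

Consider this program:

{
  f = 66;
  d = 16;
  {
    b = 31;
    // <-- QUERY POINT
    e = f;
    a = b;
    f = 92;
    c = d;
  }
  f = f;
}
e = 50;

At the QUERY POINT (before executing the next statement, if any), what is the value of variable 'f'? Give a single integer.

Step 1: enter scope (depth=1)
Step 2: declare f=66 at depth 1
Step 3: declare d=16 at depth 1
Step 4: enter scope (depth=2)
Step 5: declare b=31 at depth 2
Visible at query point: b=31 d=16 f=66

Answer: 66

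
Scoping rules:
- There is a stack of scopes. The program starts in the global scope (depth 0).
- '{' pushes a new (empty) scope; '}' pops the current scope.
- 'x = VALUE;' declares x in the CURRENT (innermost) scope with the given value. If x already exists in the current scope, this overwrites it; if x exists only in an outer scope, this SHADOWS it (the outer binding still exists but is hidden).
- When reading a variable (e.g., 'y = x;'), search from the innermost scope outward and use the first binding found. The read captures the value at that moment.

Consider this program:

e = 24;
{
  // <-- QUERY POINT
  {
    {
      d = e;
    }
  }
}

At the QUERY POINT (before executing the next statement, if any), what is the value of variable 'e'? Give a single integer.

Answer: 24

Derivation:
Step 1: declare e=24 at depth 0
Step 2: enter scope (depth=1)
Visible at query point: e=24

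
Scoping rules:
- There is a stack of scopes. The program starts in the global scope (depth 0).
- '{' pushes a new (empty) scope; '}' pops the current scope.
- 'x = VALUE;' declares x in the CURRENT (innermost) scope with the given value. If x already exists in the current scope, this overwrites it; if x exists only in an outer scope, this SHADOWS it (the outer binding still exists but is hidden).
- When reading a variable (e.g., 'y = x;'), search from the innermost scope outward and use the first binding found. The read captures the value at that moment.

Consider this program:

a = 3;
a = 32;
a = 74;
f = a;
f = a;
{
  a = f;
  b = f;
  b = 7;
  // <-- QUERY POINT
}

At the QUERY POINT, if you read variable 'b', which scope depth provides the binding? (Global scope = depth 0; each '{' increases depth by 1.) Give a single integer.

Step 1: declare a=3 at depth 0
Step 2: declare a=32 at depth 0
Step 3: declare a=74 at depth 0
Step 4: declare f=(read a)=74 at depth 0
Step 5: declare f=(read a)=74 at depth 0
Step 6: enter scope (depth=1)
Step 7: declare a=(read f)=74 at depth 1
Step 8: declare b=(read f)=74 at depth 1
Step 9: declare b=7 at depth 1
Visible at query point: a=74 b=7 f=74

Answer: 1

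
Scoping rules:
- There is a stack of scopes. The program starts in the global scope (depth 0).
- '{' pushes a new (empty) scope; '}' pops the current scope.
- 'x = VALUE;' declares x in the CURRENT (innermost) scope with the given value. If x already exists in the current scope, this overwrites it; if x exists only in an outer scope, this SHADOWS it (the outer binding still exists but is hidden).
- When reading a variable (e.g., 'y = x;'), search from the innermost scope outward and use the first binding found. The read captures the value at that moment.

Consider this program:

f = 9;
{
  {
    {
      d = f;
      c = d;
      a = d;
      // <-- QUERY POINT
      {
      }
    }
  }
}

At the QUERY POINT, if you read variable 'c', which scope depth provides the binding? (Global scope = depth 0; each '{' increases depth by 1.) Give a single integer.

Step 1: declare f=9 at depth 0
Step 2: enter scope (depth=1)
Step 3: enter scope (depth=2)
Step 4: enter scope (depth=3)
Step 5: declare d=(read f)=9 at depth 3
Step 6: declare c=(read d)=9 at depth 3
Step 7: declare a=(read d)=9 at depth 3
Visible at query point: a=9 c=9 d=9 f=9

Answer: 3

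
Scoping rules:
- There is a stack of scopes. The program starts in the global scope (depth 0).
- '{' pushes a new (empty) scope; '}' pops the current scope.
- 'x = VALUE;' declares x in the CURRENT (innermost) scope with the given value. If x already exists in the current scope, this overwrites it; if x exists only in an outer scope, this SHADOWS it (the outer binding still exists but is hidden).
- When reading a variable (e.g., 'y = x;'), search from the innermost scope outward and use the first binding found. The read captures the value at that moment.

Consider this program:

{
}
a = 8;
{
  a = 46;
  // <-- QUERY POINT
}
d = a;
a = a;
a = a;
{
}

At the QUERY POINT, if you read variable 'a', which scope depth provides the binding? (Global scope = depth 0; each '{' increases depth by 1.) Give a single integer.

Step 1: enter scope (depth=1)
Step 2: exit scope (depth=0)
Step 3: declare a=8 at depth 0
Step 4: enter scope (depth=1)
Step 5: declare a=46 at depth 1
Visible at query point: a=46

Answer: 1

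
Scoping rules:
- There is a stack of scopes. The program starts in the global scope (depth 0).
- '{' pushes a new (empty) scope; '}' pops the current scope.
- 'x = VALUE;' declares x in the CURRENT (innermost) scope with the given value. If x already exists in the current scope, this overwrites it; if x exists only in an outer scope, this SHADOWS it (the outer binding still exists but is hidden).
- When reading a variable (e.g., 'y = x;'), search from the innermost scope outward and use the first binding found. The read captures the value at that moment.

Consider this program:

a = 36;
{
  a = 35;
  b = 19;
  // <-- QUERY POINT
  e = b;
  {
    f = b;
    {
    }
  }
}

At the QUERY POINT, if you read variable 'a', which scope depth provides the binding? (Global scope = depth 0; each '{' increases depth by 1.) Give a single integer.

Step 1: declare a=36 at depth 0
Step 2: enter scope (depth=1)
Step 3: declare a=35 at depth 1
Step 4: declare b=19 at depth 1
Visible at query point: a=35 b=19

Answer: 1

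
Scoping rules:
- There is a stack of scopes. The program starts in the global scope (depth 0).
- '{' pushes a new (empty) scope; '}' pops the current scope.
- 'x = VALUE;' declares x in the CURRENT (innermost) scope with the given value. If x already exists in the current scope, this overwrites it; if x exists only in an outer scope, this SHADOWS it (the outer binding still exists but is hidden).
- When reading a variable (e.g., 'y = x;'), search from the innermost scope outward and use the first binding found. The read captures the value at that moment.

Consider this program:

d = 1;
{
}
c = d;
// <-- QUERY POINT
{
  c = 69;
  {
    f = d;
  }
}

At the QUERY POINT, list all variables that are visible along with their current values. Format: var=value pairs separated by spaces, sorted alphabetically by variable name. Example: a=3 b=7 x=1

Answer: c=1 d=1

Derivation:
Step 1: declare d=1 at depth 0
Step 2: enter scope (depth=1)
Step 3: exit scope (depth=0)
Step 4: declare c=(read d)=1 at depth 0
Visible at query point: c=1 d=1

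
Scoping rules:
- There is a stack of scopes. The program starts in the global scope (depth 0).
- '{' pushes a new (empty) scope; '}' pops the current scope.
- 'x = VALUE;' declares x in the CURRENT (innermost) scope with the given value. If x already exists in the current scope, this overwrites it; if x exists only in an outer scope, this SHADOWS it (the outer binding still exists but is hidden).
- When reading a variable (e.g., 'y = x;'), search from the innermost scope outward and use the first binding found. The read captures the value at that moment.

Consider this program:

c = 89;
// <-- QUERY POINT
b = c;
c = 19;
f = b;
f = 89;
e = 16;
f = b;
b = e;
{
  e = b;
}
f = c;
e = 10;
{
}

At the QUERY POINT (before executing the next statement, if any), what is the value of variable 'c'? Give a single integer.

Step 1: declare c=89 at depth 0
Visible at query point: c=89

Answer: 89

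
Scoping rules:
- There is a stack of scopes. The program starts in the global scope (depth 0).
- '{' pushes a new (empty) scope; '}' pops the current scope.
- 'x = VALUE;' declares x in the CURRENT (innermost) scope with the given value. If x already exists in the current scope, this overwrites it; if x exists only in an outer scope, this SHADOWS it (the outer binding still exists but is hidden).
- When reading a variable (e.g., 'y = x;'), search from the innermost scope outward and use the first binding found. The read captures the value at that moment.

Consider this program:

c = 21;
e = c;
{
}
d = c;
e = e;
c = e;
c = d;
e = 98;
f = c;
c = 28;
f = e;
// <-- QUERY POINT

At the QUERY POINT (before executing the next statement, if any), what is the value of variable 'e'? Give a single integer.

Step 1: declare c=21 at depth 0
Step 2: declare e=(read c)=21 at depth 0
Step 3: enter scope (depth=1)
Step 4: exit scope (depth=0)
Step 5: declare d=(read c)=21 at depth 0
Step 6: declare e=(read e)=21 at depth 0
Step 7: declare c=(read e)=21 at depth 0
Step 8: declare c=(read d)=21 at depth 0
Step 9: declare e=98 at depth 0
Step 10: declare f=(read c)=21 at depth 0
Step 11: declare c=28 at depth 0
Step 12: declare f=(read e)=98 at depth 0
Visible at query point: c=28 d=21 e=98 f=98

Answer: 98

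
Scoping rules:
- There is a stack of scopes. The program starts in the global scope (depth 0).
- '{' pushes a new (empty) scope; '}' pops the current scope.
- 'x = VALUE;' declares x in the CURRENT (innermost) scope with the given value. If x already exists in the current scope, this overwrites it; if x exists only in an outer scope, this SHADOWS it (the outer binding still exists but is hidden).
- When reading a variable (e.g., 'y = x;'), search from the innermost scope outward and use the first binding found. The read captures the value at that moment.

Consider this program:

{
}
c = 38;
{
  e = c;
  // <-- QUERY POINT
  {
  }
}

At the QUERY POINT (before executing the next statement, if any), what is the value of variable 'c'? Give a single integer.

Step 1: enter scope (depth=1)
Step 2: exit scope (depth=0)
Step 3: declare c=38 at depth 0
Step 4: enter scope (depth=1)
Step 5: declare e=(read c)=38 at depth 1
Visible at query point: c=38 e=38

Answer: 38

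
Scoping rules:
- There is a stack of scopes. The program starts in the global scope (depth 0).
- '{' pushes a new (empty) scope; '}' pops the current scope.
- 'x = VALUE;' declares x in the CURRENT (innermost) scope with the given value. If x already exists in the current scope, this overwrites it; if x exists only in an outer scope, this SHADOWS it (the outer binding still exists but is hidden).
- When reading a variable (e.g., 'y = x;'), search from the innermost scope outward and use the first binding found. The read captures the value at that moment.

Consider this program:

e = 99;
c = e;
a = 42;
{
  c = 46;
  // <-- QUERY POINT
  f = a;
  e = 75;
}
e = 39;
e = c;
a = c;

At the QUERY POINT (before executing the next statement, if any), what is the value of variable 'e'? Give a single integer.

Step 1: declare e=99 at depth 0
Step 2: declare c=(read e)=99 at depth 0
Step 3: declare a=42 at depth 0
Step 4: enter scope (depth=1)
Step 5: declare c=46 at depth 1
Visible at query point: a=42 c=46 e=99

Answer: 99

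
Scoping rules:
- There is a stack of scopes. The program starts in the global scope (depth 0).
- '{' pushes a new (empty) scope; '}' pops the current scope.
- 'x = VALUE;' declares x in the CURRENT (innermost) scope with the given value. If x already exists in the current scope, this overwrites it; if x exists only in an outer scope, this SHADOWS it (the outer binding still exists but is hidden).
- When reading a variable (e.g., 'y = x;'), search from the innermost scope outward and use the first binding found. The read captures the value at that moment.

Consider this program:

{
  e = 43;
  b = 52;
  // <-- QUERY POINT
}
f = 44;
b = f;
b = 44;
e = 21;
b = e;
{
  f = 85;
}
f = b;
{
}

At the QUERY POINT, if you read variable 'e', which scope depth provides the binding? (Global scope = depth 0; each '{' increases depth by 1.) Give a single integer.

Answer: 1

Derivation:
Step 1: enter scope (depth=1)
Step 2: declare e=43 at depth 1
Step 3: declare b=52 at depth 1
Visible at query point: b=52 e=43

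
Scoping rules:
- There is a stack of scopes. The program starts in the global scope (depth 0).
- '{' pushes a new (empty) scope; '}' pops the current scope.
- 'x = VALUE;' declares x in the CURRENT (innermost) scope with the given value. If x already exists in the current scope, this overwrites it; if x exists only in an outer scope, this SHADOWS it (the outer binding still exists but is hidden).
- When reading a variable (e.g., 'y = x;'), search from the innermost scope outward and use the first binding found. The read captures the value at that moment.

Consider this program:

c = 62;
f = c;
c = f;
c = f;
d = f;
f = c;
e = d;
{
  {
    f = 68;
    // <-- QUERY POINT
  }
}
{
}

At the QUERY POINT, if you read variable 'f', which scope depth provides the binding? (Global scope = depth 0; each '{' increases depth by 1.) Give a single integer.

Answer: 2

Derivation:
Step 1: declare c=62 at depth 0
Step 2: declare f=(read c)=62 at depth 0
Step 3: declare c=(read f)=62 at depth 0
Step 4: declare c=(read f)=62 at depth 0
Step 5: declare d=(read f)=62 at depth 0
Step 6: declare f=(read c)=62 at depth 0
Step 7: declare e=(read d)=62 at depth 0
Step 8: enter scope (depth=1)
Step 9: enter scope (depth=2)
Step 10: declare f=68 at depth 2
Visible at query point: c=62 d=62 e=62 f=68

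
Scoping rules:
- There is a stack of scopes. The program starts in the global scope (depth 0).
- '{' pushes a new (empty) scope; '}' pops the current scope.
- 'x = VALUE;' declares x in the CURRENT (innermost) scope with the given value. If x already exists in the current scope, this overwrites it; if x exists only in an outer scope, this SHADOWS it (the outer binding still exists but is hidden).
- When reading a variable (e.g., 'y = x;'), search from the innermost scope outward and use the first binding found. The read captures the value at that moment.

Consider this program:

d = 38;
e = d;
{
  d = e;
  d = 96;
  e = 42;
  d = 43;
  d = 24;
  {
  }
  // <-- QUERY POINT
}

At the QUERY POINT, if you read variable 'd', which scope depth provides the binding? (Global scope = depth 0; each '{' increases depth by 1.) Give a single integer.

Answer: 1

Derivation:
Step 1: declare d=38 at depth 0
Step 2: declare e=(read d)=38 at depth 0
Step 3: enter scope (depth=1)
Step 4: declare d=(read e)=38 at depth 1
Step 5: declare d=96 at depth 1
Step 6: declare e=42 at depth 1
Step 7: declare d=43 at depth 1
Step 8: declare d=24 at depth 1
Step 9: enter scope (depth=2)
Step 10: exit scope (depth=1)
Visible at query point: d=24 e=42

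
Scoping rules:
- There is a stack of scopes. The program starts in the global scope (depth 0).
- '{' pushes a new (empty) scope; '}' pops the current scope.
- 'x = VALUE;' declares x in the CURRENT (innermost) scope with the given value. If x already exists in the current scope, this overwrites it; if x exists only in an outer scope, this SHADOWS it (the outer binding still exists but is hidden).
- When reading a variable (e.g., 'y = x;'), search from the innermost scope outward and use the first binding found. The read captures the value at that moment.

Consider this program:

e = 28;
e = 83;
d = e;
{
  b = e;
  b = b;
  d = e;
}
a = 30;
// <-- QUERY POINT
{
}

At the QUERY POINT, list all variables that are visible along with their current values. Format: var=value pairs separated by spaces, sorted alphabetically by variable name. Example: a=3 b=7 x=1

Answer: a=30 d=83 e=83

Derivation:
Step 1: declare e=28 at depth 0
Step 2: declare e=83 at depth 0
Step 3: declare d=(read e)=83 at depth 0
Step 4: enter scope (depth=1)
Step 5: declare b=(read e)=83 at depth 1
Step 6: declare b=(read b)=83 at depth 1
Step 7: declare d=(read e)=83 at depth 1
Step 8: exit scope (depth=0)
Step 9: declare a=30 at depth 0
Visible at query point: a=30 d=83 e=83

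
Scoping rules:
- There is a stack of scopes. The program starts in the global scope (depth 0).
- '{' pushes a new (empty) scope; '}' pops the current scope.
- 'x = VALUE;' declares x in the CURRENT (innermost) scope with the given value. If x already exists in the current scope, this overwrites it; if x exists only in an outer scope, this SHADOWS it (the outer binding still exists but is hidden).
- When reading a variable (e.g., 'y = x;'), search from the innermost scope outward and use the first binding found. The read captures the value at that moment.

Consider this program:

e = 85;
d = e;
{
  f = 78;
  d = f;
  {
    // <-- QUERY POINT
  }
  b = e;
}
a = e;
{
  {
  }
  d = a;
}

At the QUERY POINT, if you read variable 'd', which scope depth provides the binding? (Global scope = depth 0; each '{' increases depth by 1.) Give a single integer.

Answer: 1

Derivation:
Step 1: declare e=85 at depth 0
Step 2: declare d=(read e)=85 at depth 0
Step 3: enter scope (depth=1)
Step 4: declare f=78 at depth 1
Step 5: declare d=(read f)=78 at depth 1
Step 6: enter scope (depth=2)
Visible at query point: d=78 e=85 f=78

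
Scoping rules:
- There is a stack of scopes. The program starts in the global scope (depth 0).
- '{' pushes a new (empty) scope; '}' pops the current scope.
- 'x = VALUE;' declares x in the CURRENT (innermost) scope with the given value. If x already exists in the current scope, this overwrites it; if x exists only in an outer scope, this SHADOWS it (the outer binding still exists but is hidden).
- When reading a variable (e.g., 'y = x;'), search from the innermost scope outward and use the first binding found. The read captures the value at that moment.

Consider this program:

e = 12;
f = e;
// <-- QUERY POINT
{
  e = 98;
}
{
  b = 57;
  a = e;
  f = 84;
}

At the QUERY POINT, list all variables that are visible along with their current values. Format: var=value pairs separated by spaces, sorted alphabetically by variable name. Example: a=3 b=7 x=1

Answer: e=12 f=12

Derivation:
Step 1: declare e=12 at depth 0
Step 2: declare f=(read e)=12 at depth 0
Visible at query point: e=12 f=12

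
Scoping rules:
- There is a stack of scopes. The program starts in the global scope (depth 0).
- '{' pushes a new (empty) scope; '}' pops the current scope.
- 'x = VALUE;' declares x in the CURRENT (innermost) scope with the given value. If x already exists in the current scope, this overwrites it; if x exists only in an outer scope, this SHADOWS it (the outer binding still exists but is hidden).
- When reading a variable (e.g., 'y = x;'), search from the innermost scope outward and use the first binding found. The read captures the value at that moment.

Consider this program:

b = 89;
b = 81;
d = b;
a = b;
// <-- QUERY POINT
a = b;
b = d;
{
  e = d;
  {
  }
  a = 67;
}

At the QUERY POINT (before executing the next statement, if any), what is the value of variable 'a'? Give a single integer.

Step 1: declare b=89 at depth 0
Step 2: declare b=81 at depth 0
Step 3: declare d=(read b)=81 at depth 0
Step 4: declare a=(read b)=81 at depth 0
Visible at query point: a=81 b=81 d=81

Answer: 81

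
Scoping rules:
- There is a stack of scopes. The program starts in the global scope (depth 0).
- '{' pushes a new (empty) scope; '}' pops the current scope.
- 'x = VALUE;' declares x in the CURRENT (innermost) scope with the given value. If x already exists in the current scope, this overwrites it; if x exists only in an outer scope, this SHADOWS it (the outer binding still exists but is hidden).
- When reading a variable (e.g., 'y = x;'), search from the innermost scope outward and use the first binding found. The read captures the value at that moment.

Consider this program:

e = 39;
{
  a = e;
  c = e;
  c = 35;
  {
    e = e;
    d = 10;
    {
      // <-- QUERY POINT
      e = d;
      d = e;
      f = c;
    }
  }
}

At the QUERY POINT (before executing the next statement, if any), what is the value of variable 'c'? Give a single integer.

Step 1: declare e=39 at depth 0
Step 2: enter scope (depth=1)
Step 3: declare a=(read e)=39 at depth 1
Step 4: declare c=(read e)=39 at depth 1
Step 5: declare c=35 at depth 1
Step 6: enter scope (depth=2)
Step 7: declare e=(read e)=39 at depth 2
Step 8: declare d=10 at depth 2
Step 9: enter scope (depth=3)
Visible at query point: a=39 c=35 d=10 e=39

Answer: 35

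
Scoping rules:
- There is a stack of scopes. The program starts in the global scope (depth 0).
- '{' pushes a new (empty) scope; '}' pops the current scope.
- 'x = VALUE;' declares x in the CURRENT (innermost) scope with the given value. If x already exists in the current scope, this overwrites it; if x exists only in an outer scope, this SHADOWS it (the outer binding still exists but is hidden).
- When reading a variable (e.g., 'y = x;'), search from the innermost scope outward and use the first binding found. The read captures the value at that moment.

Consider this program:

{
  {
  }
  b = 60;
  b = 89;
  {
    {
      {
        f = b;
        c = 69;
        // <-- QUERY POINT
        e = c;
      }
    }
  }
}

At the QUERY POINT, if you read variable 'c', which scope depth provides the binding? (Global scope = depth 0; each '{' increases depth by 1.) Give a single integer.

Answer: 4

Derivation:
Step 1: enter scope (depth=1)
Step 2: enter scope (depth=2)
Step 3: exit scope (depth=1)
Step 4: declare b=60 at depth 1
Step 5: declare b=89 at depth 1
Step 6: enter scope (depth=2)
Step 7: enter scope (depth=3)
Step 8: enter scope (depth=4)
Step 9: declare f=(read b)=89 at depth 4
Step 10: declare c=69 at depth 4
Visible at query point: b=89 c=69 f=89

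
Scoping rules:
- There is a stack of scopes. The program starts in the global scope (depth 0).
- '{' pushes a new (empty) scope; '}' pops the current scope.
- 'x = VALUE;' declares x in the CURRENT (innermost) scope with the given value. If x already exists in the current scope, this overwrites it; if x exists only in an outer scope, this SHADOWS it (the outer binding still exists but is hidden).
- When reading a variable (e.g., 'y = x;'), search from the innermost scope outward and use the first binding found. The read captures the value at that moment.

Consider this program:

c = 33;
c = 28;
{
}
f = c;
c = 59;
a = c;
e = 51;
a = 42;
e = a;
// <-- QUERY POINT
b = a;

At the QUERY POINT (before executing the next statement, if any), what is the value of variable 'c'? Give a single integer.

Answer: 59

Derivation:
Step 1: declare c=33 at depth 0
Step 2: declare c=28 at depth 0
Step 3: enter scope (depth=1)
Step 4: exit scope (depth=0)
Step 5: declare f=(read c)=28 at depth 0
Step 6: declare c=59 at depth 0
Step 7: declare a=(read c)=59 at depth 0
Step 8: declare e=51 at depth 0
Step 9: declare a=42 at depth 0
Step 10: declare e=(read a)=42 at depth 0
Visible at query point: a=42 c=59 e=42 f=28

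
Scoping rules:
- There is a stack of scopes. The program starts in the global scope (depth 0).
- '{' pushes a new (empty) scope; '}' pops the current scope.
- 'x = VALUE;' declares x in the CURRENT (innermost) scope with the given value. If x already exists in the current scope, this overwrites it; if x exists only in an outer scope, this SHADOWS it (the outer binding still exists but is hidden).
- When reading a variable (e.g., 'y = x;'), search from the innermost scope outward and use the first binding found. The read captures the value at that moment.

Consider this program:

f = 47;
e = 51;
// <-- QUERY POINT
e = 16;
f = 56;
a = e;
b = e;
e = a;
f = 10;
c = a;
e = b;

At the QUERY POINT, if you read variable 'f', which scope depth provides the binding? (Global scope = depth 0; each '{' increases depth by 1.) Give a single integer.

Step 1: declare f=47 at depth 0
Step 2: declare e=51 at depth 0
Visible at query point: e=51 f=47

Answer: 0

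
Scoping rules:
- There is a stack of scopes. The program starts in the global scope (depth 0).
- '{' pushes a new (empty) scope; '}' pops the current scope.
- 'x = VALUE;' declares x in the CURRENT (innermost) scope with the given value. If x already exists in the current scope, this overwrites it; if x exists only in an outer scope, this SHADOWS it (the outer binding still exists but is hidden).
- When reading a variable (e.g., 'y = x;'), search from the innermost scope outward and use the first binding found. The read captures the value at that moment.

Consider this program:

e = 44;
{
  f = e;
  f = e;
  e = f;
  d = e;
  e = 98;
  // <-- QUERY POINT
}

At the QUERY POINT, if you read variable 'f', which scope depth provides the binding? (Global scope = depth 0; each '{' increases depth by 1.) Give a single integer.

Step 1: declare e=44 at depth 0
Step 2: enter scope (depth=1)
Step 3: declare f=(read e)=44 at depth 1
Step 4: declare f=(read e)=44 at depth 1
Step 5: declare e=(read f)=44 at depth 1
Step 6: declare d=(read e)=44 at depth 1
Step 7: declare e=98 at depth 1
Visible at query point: d=44 e=98 f=44

Answer: 1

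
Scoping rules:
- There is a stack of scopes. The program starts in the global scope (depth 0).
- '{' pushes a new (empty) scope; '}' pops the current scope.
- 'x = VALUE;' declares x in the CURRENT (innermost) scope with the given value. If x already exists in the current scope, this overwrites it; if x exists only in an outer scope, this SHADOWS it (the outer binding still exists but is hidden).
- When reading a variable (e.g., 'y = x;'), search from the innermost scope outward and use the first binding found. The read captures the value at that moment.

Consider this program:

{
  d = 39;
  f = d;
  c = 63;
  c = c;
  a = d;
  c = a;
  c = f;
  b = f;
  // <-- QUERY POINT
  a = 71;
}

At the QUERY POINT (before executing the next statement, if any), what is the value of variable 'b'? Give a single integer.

Step 1: enter scope (depth=1)
Step 2: declare d=39 at depth 1
Step 3: declare f=(read d)=39 at depth 1
Step 4: declare c=63 at depth 1
Step 5: declare c=(read c)=63 at depth 1
Step 6: declare a=(read d)=39 at depth 1
Step 7: declare c=(read a)=39 at depth 1
Step 8: declare c=(read f)=39 at depth 1
Step 9: declare b=(read f)=39 at depth 1
Visible at query point: a=39 b=39 c=39 d=39 f=39

Answer: 39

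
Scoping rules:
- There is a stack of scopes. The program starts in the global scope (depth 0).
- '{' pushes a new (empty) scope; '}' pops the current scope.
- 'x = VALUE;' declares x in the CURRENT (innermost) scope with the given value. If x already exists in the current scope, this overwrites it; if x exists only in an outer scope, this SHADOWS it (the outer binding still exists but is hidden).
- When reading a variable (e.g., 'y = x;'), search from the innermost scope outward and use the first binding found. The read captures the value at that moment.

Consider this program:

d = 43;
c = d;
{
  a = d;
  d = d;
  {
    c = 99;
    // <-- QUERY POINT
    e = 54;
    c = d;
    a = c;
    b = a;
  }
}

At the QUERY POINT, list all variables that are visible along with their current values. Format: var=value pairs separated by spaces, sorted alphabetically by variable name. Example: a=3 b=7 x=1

Answer: a=43 c=99 d=43

Derivation:
Step 1: declare d=43 at depth 0
Step 2: declare c=(read d)=43 at depth 0
Step 3: enter scope (depth=1)
Step 4: declare a=(read d)=43 at depth 1
Step 5: declare d=(read d)=43 at depth 1
Step 6: enter scope (depth=2)
Step 7: declare c=99 at depth 2
Visible at query point: a=43 c=99 d=43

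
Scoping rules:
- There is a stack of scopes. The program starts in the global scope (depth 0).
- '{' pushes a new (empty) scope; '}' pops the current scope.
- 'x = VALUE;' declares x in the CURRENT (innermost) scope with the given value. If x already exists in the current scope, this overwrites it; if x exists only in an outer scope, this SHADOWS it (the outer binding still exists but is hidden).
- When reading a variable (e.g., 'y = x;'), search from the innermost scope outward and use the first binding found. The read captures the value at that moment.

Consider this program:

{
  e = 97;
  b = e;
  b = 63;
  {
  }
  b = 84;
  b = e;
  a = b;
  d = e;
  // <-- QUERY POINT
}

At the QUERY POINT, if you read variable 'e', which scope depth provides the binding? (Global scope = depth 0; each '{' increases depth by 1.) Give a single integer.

Step 1: enter scope (depth=1)
Step 2: declare e=97 at depth 1
Step 3: declare b=(read e)=97 at depth 1
Step 4: declare b=63 at depth 1
Step 5: enter scope (depth=2)
Step 6: exit scope (depth=1)
Step 7: declare b=84 at depth 1
Step 8: declare b=(read e)=97 at depth 1
Step 9: declare a=(read b)=97 at depth 1
Step 10: declare d=(read e)=97 at depth 1
Visible at query point: a=97 b=97 d=97 e=97

Answer: 1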